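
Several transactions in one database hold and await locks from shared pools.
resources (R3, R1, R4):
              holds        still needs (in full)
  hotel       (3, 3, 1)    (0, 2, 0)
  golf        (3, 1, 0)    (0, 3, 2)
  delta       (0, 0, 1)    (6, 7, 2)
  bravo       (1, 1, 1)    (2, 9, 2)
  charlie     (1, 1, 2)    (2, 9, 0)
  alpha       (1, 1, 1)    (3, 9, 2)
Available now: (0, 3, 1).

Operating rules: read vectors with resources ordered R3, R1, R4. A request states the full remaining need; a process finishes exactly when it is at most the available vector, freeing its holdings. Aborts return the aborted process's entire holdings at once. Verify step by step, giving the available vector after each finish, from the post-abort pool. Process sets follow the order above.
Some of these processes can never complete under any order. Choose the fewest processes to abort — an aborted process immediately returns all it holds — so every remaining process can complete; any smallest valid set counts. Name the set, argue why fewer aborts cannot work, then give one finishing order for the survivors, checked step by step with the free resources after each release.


The answer: abort bravo and alpha.
Key observation: before aborting bravo and alpha, charlie was permanently blocked — no order could ever run it; afterwards it completes at step 4.
Minimality, checking each single-abort alternative: hotel alone leaves bravo blocked (short on R1); golf alone leaves bravo blocked (short on R1); delta alone leaves bravo blocked (short on R1); bravo alone leaves charlie blocked (short on R1); charlie alone leaves bravo blocked (short on R1); alpha alone leaves bravo blocked (short on R1).
The survivors complete as golf, hotel, delta, charlie. Verifying each step (starting from the post-abort pool):
  pool = (2, 5, 3)
  golf needs (0, 3, 2) <= (2, 5, 3) -> finishes; pool += (3, 1, 0) = (5, 6, 3)
  hotel needs (0, 2, 0) <= (5, 6, 3) -> finishes; pool += (3, 3, 1) = (8, 9, 4)
  delta needs (6, 7, 2) <= (8, 9, 4) -> finishes; pool += (0, 0, 1) = (8, 9, 5)
  charlie needs (2, 9, 0) <= (8, 9, 5) -> finishes; pool += (1, 1, 2) = (9, 10, 7)


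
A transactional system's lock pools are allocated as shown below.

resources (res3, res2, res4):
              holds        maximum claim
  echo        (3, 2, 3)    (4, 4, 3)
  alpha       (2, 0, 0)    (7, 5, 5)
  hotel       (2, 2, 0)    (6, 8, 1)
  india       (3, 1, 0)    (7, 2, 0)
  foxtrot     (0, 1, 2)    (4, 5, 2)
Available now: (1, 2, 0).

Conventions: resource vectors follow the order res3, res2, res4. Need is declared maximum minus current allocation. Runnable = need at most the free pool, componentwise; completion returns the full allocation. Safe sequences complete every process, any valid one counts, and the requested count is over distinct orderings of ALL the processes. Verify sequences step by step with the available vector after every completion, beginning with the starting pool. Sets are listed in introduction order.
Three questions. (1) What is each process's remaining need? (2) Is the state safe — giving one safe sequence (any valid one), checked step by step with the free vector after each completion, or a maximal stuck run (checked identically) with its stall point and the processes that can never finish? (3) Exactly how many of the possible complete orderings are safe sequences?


(1) Outstanding need per process (order res3, res2, res4):
  echo: (1, 2, 0)
  alpha: (5, 5, 5)
  hotel: (4, 6, 1)
  india: (4, 1, 0)
  foxtrot: (4, 4, 0)
(2) The state is SAFE; one workable sequence: echo, india, foxtrot, hotel, alpha.
Key observation: the order's first zero-slack moment is echo ((1, 2, 0) needed, (1, 2, 0) free — a requested resource with nothing to spare).
Verifying each step:
  pool = (1, 2, 0)
  echo: need (1, 2, 0) fits (1, 2, 0); releases (3, 2, 3), pool now (4, 4, 3)
  india: need (4, 1, 0) fits (4, 4, 3); releases (3, 1, 0), pool now (7, 5, 3)
  foxtrot: need (4, 4, 0) fits (7, 5, 3); releases (0, 1, 2), pool now (7, 6, 5)
  hotel: need (4, 6, 1) fits (7, 6, 5); releases (2, 2, 0), pool now (9, 8, 5)
  alpha: need (5, 5, 5) fits (9, 8, 5); releases (2, 0, 0), pool now (11, 8, 5)
(3) Exactly 4 of the possible complete orderings are safe sequences.


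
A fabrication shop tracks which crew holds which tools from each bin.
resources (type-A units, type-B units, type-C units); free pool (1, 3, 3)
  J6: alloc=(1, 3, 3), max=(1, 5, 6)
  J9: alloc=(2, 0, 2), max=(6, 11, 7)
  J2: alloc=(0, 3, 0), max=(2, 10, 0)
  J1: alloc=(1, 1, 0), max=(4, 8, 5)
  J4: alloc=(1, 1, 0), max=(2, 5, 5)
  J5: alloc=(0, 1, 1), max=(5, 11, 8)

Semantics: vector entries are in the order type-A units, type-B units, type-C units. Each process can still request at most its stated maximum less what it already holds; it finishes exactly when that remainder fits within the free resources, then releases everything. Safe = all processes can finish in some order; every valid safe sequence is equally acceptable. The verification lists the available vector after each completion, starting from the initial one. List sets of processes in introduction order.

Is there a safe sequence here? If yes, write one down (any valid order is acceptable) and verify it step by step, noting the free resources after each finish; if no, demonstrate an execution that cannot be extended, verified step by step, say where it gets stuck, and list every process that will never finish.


SAFE, for example via the order J6, J4, J2, J1, J9, J5.
Key observation: at J6 the run first touches a limit — (0, 2, 3) against (1, 3, 3), exact on a resource it actually requests.
Verifying each step:
  pool = (1, 3, 3)
  J6 needs (0, 2, 3) <= (1, 3, 3) -> finishes; pool += (1, 3, 3) = (2, 6, 6)
  J4 needs (1, 4, 5) <= (2, 6, 6) -> finishes; pool += (1, 1, 0) = (3, 7, 6)
  J2 needs (2, 7, 0) <= (3, 7, 6) -> finishes; pool += (0, 3, 0) = (3, 10, 6)
  J1 needs (3, 7, 5) <= (3, 10, 6) -> finishes; pool += (1, 1, 0) = (4, 11, 6)
  J9 needs (4, 11, 5) <= (4, 11, 6) -> finishes; pool += (2, 0, 2) = (6, 11, 8)
  J5 needs (5, 10, 7) <= (6, 11, 8) -> finishes; pool += (0, 1, 1) = (6, 12, 9)


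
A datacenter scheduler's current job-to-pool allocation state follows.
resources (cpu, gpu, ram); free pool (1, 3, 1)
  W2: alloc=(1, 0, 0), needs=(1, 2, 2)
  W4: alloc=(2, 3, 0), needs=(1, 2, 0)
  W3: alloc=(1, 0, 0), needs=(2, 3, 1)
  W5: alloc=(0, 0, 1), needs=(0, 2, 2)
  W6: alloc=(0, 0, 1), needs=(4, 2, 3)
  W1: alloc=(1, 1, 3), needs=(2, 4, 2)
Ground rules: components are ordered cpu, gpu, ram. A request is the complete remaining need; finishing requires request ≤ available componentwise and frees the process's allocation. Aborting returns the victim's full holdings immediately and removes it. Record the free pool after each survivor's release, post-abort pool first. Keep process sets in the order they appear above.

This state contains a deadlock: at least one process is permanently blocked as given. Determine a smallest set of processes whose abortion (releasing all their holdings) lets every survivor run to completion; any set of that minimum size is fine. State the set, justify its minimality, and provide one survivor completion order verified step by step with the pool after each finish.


The answer: abort W5.
Key observation: W1 could never have finished before the abort; with (0, 0, 1) returned by W5, it fits at step 2.
Why nothing smaller works: aborting no one leaves the state deadlocked as given.
One survivor order: W4, W1, W3, W6, W2. Verifying each step (post-abort pool first):
  pool = (1, 3, 2)
  run W4 (needs (1, 2, 0), free (1, 3, 2)); after release of (2, 3, 0) the pool is (3, 6, 2)
  run W1 (needs (2, 4, 2), free (3, 6, 2)); after release of (1, 1, 3) the pool is (4, 7, 5)
  run W3 (needs (2, 3, 1), free (4, 7, 5)); after release of (1, 0, 0) the pool is (5, 7, 5)
  run W6 (needs (4, 2, 3), free (5, 7, 5)); after release of (0, 0, 1) the pool is (5, 7, 6)
  run W2 (needs (1, 2, 2), free (5, 7, 6)); after release of (1, 0, 0) the pool is (6, 7, 6)


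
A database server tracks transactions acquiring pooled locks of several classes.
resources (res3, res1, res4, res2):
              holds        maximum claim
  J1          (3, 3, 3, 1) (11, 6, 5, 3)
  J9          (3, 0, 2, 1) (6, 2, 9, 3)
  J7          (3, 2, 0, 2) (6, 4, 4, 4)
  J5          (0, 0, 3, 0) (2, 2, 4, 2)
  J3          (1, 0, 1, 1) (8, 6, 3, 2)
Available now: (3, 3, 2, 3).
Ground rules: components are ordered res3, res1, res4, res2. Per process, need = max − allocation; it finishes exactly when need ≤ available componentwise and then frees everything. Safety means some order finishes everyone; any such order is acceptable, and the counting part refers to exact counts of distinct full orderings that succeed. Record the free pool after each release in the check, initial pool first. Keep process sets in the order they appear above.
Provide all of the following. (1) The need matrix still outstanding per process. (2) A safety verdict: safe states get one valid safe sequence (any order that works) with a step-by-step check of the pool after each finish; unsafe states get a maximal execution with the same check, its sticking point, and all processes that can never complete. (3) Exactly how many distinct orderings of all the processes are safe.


(1) Remaining need (order res3, res1, res4, res2):
  J1: (8, 3, 2, 2)
  J9: (3, 2, 7, 2)
  J7: (3, 2, 4, 2)
  J5: (2, 2, 1, 2)
  J3: (7, 6, 2, 1)
(2) UNSAFE.
Key observation: after J5, J7 the pool peaks at (6, 5, 5, 5), and each blocked process is short somewhere: J1 on res3; J9 on res4; J3 on res3, res1.
Going as far as possible: J5, J7; after that, nothing fits. Verifying each step:
  pool = (3, 3, 2, 3)
  J5 needs (2, 2, 1, 2) <= (3, 3, 2, 3) -> finishes; pool += (0, 0, 3, 0) = (3, 3, 5, 3)
  J7 needs (3, 2, 4, 2) <= (3, 3, 5, 3) -> finishes; pool += (3, 2, 0, 2) = (6, 5, 5, 5)
  J1 still needs (8, 3, 2, 2) but only (6, 5, 5, 5) is free — short on res3
  J9 still needs (3, 2, 7, 2) but only (6, 5, 5, 5) is free — short on res4
  J3 still needs (7, 6, 2, 1) but only (6, 5, 5, 5) is free — short on res3 and res1
Never able to finish: J1, J9 and J3.
(3) The exact count: 0 of the possible complete orderings are safe sequences.


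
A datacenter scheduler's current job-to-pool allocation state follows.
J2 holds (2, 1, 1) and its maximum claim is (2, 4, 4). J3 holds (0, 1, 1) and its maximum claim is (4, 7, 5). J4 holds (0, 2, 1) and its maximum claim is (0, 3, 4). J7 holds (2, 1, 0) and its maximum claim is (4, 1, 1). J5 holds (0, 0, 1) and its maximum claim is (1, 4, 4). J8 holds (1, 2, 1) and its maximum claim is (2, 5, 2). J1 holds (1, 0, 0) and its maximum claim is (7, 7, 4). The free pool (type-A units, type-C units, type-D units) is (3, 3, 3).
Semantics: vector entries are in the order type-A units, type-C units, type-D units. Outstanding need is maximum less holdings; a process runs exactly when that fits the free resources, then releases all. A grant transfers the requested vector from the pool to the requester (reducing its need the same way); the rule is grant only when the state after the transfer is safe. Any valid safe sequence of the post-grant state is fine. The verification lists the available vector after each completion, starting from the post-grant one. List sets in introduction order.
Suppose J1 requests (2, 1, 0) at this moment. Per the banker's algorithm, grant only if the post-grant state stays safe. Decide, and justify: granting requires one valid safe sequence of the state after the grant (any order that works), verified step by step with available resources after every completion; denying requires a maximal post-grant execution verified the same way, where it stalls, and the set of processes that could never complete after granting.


GRANT. The post-grant state is safe; one safe sequence: J4, J8, J5, J2, J3, J7, J1.
Key observation: the transfer keeps a workable pool ((1, 2, 3)); J4 starts the safe sequence.
Step-by-step check of the post-grant state:
  pool = (1, 2, 3)
  run J4 (needs (0, 1, 3), free (1, 2, 3)); after release of (0, 2, 1) the pool is (1, 4, 4)
  run J8 (needs (1, 3, 1), free (1, 4, 4)); after release of (1, 2, 1) the pool is (2, 6, 5)
  run J5 (needs (1, 4, 3), free (2, 6, 5)); after release of (0, 0, 1) the pool is (2, 6, 6)
  run J2 (needs (0, 3, 3), free (2, 6, 6)); after release of (2, 1, 1) the pool is (4, 7, 7)
  run J3 (needs (4, 6, 4), free (4, 7, 7)); after release of (0, 1, 1) the pool is (4, 8, 8)
  run J7 (needs (2, 0, 1), free (4, 8, 8)); after release of (2, 1, 0) the pool is (6, 9, 8)
  run J1 (needs (4, 6, 4), free (6, 9, 8)); after release of (3, 1, 0) the pool is (9, 10, 8)


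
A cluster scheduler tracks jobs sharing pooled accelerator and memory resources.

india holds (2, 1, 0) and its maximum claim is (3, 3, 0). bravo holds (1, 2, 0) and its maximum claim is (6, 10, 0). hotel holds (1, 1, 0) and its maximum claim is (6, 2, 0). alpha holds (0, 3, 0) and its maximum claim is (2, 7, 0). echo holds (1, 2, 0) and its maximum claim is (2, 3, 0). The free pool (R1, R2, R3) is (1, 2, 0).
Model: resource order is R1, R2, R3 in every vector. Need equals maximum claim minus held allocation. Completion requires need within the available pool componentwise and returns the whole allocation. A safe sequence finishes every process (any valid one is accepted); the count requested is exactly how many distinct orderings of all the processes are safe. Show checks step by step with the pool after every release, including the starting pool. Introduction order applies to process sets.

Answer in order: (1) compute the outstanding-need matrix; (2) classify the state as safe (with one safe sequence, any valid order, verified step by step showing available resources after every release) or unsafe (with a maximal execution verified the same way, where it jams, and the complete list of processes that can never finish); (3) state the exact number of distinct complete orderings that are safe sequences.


(1) Remaining need (order R1, R2, R3):
  india: (1, 2, 0)
  bravo: (5, 8, 0)
  hotel: (5, 1, 0)
  alpha: (2, 4, 0)
  echo: (1, 1, 0)
(2) UNSAFE.
Key observation: even finishing echo, alpha, india leaves just (4, 8, 0) free — too little R1 for any of the remaining processes.
The run echo, alpha, india cannot be extended any further. Walking it through:
  pool = (1, 2, 0)
  echo needs (1, 1, 0) <= (1, 2, 0) -> finishes; pool += (1, 2, 0) = (2, 4, 0)
  alpha needs (2, 4, 0) <= (2, 4, 0) -> finishes; pool += (0, 3, 0) = (2, 7, 0)
  india needs (1, 2, 0) <= (2, 7, 0) -> finishes; pool += (2, 1, 0) = (4, 8, 0)
  bravo cannot run: need (5, 8, 0) vs free (4, 8, 0) (insufficient R1)
  hotel cannot run: need (5, 1, 0) vs free (4, 8, 0) (insufficient R1)
Never able to finish: bravo and hotel.
(3) Exactly 0 of the possible complete orderings are safe sequences.


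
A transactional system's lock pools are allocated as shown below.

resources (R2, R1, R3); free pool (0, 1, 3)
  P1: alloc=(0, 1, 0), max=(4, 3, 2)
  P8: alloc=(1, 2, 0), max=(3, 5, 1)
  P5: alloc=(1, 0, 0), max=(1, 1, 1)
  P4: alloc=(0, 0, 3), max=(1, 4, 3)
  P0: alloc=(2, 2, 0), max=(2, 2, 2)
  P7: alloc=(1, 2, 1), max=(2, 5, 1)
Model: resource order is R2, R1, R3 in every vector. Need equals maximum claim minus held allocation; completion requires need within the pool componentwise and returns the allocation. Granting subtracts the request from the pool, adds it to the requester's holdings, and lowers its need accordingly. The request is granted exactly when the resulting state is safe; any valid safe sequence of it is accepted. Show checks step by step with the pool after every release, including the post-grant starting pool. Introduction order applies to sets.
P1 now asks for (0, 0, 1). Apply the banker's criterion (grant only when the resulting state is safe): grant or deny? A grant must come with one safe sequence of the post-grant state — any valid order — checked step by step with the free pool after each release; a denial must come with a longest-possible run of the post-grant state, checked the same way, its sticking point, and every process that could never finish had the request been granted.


GRANT: granting preserves safety; a valid post-grant sequence is P5, P0, P7, P1, P8, P4.
Key observation: with (0, 1, 2) left after the transfer, P5 can run at once — the state stays safe.
Check on the post-grant state, step by step:
  pool = (0, 1, 2)
  P5: need (0, 1, 1) fits (0, 1, 2); releases (1, 0, 0), pool now (1, 1, 2)
  P0: need (0, 0, 2) fits (1, 1, 2); releases (2, 2, 0), pool now (3, 3, 2)
  P7: need (1, 3, 0) fits (3, 3, 2); releases (1, 2, 1), pool now (4, 5, 3)
  P1: need (4, 2, 1) fits (4, 5, 3); releases (0, 1, 1), pool now (4, 6, 4)
  P8: need (2, 3, 1) fits (4, 6, 4); releases (1, 2, 0), pool now (5, 8, 4)
  P4: need (1, 4, 0) fits (5, 8, 4); releases (0, 0, 3), pool now (5, 8, 7)


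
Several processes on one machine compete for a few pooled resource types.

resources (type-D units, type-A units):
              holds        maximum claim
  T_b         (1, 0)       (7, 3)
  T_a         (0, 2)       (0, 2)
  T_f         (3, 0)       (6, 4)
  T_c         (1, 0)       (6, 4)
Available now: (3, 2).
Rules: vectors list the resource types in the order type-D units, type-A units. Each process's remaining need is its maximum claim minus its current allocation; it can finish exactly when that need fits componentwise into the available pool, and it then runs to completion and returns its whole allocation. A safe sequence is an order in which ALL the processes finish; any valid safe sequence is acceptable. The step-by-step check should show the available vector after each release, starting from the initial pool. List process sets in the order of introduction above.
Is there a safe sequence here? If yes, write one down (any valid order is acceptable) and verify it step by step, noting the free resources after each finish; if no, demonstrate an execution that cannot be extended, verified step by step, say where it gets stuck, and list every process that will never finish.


SAFE — a valid safe sequence is T_a, T_f, T_c, T_b.
Key observation: the order's first zero-slack moment is T_f ((3, 4) needed, (3, 4) free — a requested resource with nothing to spare).
Step-by-step check:
  pool = (3, 2)
  T_a: need (0, 0) fits (3, 2); releases (0, 2), pool now (3, 4)
  T_f: need (3, 4) fits (3, 4); releases (3, 0), pool now (6, 4)
  T_c: need (5, 4) fits (6, 4); releases (1, 0), pool now (7, 4)
  T_b: need (6, 3) fits (7, 4); releases (1, 0), pool now (8, 4)


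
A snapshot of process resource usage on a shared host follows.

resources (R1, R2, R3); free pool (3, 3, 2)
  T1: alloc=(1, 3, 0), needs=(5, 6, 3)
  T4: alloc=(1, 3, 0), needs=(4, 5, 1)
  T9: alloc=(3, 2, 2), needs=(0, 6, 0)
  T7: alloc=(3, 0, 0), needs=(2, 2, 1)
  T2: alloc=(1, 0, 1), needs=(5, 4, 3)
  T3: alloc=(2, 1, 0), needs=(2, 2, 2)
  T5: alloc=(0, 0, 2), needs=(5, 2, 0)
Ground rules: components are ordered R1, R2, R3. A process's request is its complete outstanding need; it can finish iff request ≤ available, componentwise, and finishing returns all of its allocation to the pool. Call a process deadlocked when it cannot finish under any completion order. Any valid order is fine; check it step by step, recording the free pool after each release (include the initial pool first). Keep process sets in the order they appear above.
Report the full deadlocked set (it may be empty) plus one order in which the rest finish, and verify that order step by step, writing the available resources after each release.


Deadlocked set: T1, T4 and T9.
Key observation: even finishing T3, T5, T7, T2 leaves just (9, 4, 5) free — too little R2 for any of the remaining processes.
One completion order for the rest: T3, T5, T7, T2. Step-by-step check:
  pool = (3, 3, 2)
  T3: need (2, 2, 2) fits (3, 3, 2); releases (2, 1, 0), pool now (5, 4, 2)
  T5: need (5, 2, 0) fits (5, 4, 2); releases (0, 0, 2), pool now (5, 4, 4)
  T7: need (2, 2, 1) fits (5, 4, 4); releases (3, 0, 0), pool now (8, 4, 4)
  T2: need (5, 4, 3) fits (8, 4, 4); releases (1, 0, 1), pool now (9, 4, 5)
The blocked processes can never fit:
  T1 cannot run: need (5, 6, 3) vs free (9, 4, 5) (insufficient R2)
  T4 cannot run: need (4, 5, 1) vs free (9, 4, 5) (insufficient R2)
  T9 cannot run: need (0, 6, 0) vs free (9, 4, 5) (insufficient R2)


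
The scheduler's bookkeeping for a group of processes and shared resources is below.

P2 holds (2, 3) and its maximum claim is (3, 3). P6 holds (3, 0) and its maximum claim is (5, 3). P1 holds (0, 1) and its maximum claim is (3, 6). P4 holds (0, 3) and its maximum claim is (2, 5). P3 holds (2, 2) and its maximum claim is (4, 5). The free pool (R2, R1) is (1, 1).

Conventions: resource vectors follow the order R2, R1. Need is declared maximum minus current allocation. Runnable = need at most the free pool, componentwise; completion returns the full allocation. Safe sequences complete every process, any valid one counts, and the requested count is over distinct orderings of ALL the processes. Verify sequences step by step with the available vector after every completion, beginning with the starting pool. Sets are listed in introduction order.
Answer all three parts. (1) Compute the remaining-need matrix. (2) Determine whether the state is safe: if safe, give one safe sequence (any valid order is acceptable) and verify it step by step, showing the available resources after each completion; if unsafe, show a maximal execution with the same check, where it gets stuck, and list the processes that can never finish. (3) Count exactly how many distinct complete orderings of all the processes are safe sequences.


(1) Remaining need (order R2, R1):
  P2: (1, 0)
  P6: (2, 3)
  P1: (3, 5)
  P4: (2, 2)
  P3: (2, 3)
(2) SAFE. One safe sequence: P2, P4, P3, P6, P1.
Key observation: reading the order forward, P2 is the first process whose need (1, 0) meets the free pool (1, 1) exactly on a resource it requests.
Check, step by step:
  pool = (1, 1)
  run P2 (needs (1, 0), free (1, 1)); after release of (2, 3) the pool is (3, 4)
  run P4 (needs (2, 2), free (3, 4)); after release of (0, 3) the pool is (3, 7)
  run P3 (needs (2, 3), free (3, 7)); after release of (2, 2) the pool is (5, 9)
  run P6 (needs (2, 3), free (5, 9)); after release of (3, 0) the pool is (8, 9)
  run P1 (needs (3, 5), free (8, 9)); after release of (0, 1) the pool is (8, 10)
(3) The exact count: 16 of the possible complete orderings are safe sequences.


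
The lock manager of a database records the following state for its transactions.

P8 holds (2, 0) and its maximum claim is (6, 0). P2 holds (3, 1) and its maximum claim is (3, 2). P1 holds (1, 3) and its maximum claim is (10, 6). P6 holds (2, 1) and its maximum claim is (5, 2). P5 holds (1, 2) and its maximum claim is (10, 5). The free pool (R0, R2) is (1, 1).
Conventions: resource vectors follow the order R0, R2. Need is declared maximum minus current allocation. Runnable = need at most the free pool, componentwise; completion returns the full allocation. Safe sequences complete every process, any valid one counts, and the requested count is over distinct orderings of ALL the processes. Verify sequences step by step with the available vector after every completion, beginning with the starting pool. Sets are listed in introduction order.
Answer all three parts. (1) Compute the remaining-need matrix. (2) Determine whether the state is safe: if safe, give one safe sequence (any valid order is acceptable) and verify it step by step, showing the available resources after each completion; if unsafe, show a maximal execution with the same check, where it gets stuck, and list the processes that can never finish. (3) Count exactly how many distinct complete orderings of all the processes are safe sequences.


(1) Remaining need (order R0, R2):
  P8: (4, 0)
  P2: (0, 1)
  P1: (9, 3)
  P6: (3, 1)
  P5: (9, 3)
(2) The state is UNSAFE.
Key observation: after P2, P8, P6 complete, (8, 3) is the best the pool ever gets, yet each leftover process wants more R0.
A maximal execution: P2, P8, P6 — then nothing else fits. Step-by-step check:
  pool = (1, 1)
  P2: need (0, 1) fits (1, 1); releases (3, 1), pool now (4, 2)
  P8: need (4, 0) fits (4, 2); releases (2, 0), pool now (6, 2)
  P6: need (3, 1) fits (6, 2); releases (2, 1), pool now (8, 3)
  blocked: P1 wants (9, 3), pool (8, 3) — not enough R0
  blocked: P5 wants (9, 3), pool (8, 3) — not enough R0
Processes that can never finish: P1 and P5.
(3) Exactly 0 of the possible complete orderings are safe sequences.


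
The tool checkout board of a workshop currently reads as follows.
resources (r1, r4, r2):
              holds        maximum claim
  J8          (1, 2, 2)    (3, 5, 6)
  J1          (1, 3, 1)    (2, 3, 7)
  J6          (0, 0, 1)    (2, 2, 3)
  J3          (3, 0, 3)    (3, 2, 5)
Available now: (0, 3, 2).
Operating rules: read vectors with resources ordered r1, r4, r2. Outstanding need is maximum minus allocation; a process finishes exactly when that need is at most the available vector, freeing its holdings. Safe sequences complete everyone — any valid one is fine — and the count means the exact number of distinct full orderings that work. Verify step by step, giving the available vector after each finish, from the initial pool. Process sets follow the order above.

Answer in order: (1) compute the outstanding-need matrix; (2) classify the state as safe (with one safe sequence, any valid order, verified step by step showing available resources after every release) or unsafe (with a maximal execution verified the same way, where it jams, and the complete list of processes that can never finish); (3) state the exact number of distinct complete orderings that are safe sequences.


(1) Need matrix, components ordered r1, r4, r2:
  J8: (2, 3, 4)
  J1: (1, 0, 6)
  J6: (2, 2, 2)
  J3: (0, 2, 2)
(2) SAFE. One safe sequence: J3, J8, J6, J1.
Key observation: J3 marks the first exact bind of the order: its need (0, 2, 2) fits the free (0, 3, 2) with zero slack on a requested resource.
Step-by-step check:
  pool = (0, 3, 2)
  run J3 (needs (0, 2, 2), free (0, 3, 2)); after release of (3, 0, 3) the pool is (3, 3, 5)
  run J8 (needs (2, 3, 4), free (3, 3, 5)); after release of (1, 2, 2) the pool is (4, 5, 7)
  run J6 (needs (2, 2, 2), free (4, 5, 7)); after release of (0, 0, 1) the pool is (4, 5, 8)
  run J1 (needs (1, 0, 6), free (4, 5, 8)); after release of (1, 3, 1) the pool is (5, 8, 9)
(3) The exact count: 4 of the possible complete orderings are safe sequences.


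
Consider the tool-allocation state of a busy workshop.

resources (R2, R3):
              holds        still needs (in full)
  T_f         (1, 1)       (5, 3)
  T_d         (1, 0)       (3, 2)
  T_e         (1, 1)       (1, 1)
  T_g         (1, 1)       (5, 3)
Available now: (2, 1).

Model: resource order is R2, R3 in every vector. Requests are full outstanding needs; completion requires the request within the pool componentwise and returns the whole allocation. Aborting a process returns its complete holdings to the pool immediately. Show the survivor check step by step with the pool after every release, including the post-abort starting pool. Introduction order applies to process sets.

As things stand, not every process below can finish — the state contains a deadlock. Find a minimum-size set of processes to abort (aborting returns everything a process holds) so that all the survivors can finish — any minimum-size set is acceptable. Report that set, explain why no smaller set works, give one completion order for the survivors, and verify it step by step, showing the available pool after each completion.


Minimum abort set: T_g.
Key observation: before aborting T_g, T_f was permanently blocked — no order could ever run it; afterwards it completes at step 3.
Minimality: the empty abort set fails — the state is deadlocked as it stands.
The survivors complete as T_d, T_e, T_f. Verifying each step (starting from the post-abort pool):
  pool = (3, 2)
  T_d needs (3, 2) <= (3, 2) -> finishes; pool += (1, 0) = (4, 2)
  T_e needs (1, 1) <= (4, 2) -> finishes; pool += (1, 1) = (5, 3)
  T_f needs (5, 3) <= (5, 3) -> finishes; pool += (1, 1) = (6, 4)


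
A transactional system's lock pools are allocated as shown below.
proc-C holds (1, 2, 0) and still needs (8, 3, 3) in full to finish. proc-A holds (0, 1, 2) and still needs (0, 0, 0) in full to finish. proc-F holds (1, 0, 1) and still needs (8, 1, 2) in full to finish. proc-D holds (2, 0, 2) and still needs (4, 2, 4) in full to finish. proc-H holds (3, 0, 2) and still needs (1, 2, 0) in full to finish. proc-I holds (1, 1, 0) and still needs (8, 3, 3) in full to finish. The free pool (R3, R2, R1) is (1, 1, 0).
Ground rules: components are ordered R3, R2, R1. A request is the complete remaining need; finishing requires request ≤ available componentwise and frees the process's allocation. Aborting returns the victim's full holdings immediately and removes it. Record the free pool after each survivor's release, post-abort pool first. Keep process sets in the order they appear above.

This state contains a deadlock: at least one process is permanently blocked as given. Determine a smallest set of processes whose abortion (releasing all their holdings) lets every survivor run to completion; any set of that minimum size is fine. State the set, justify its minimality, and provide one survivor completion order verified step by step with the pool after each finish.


The answer: abort proc-F and proc-I.
Key observation: proc-C could never have finished before the abort; with (2, 1, 1) returned by proc-F and proc-I, it fits at step 4.
No one abort is enough; case by case: proc-C alone leaves proc-F blocked (short on R3); proc-A alone leaves proc-C blocked (short on R3 and R2); proc-F alone leaves proc-C blocked (short on R3 and R2); proc-D alone leaves proc-C blocked (short on R3 and R2); proc-H alone leaves proc-C blocked (short on R3 and R2); proc-I alone leaves proc-C blocked (short on R3).
Survivors finish in the order: proc-A, proc-H, proc-D, proc-C. Walking it through (pool after the aborts first):
  pool = (3, 2, 1)
  proc-A needs (0, 0, 0) <= (3, 2, 1) -> finishes; pool += (0, 1, 2) = (3, 3, 3)
  proc-H needs (1, 2, 0) <= (3, 3, 3) -> finishes; pool += (3, 0, 2) = (6, 3, 5)
  proc-D needs (4, 2, 4) <= (6, 3, 5) -> finishes; pool += (2, 0, 2) = (8, 3, 7)
  proc-C needs (8, 3, 3) <= (8, 3, 7) -> finishes; pool += (1, 2, 0) = (9, 5, 7)


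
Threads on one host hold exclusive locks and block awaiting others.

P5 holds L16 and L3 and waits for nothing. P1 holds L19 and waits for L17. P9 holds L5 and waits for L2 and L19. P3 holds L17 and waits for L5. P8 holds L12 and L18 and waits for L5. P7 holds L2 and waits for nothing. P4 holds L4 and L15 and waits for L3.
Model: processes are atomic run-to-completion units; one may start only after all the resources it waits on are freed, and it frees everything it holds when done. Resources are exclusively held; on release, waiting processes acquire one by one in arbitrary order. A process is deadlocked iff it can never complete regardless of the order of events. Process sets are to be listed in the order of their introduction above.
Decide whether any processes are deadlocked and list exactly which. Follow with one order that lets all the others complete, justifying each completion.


The deadlocked set is P1, P9, P3 and P8.
Key observation: the cycle P1 -> P3 -> P9 -> P1 can never break — each member waits on the next; P8 waits into the deadlock from upstream.
A valid finishing order for the others: P5, P4, P7.
Walking it through:
  run P5 (it waits on nothing); releases L16 and L3
  run P4 (all its waits — L3 — are resolved); releases L4 and L15
  run P7 (it waits on nothing); releases L2


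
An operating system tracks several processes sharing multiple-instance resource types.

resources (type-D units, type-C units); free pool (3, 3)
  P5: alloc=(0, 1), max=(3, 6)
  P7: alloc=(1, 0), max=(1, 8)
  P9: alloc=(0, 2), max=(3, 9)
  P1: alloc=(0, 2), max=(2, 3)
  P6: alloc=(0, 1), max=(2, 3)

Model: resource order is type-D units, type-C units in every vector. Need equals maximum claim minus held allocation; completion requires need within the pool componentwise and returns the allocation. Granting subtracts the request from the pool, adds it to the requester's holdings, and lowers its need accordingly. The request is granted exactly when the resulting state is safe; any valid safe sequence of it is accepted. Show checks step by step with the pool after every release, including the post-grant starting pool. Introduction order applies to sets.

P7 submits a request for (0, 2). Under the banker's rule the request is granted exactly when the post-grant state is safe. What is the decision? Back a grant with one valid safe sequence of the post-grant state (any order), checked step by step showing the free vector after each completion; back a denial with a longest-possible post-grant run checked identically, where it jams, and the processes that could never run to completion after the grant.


DENY. Granting would leave the state unsafe.
Key observation: after P1, P6 complete, (3, 4) is the best the pool ever gets, yet each leftover process wants more type-C units.
Pretend the grant happened; the run P1, P6 goes as far as possible. Verifying each step:
  pool = (3, 1)
  P1 needs (2, 1) <= (3, 1) -> finishes; pool += (0, 2) = (3, 3)
  P6 needs (2, 2) <= (3, 3) -> finishes; pool += (0, 1) = (3, 4)
  P5 cannot run: need (3, 5) vs free (3, 4) (insufficient type-C units)
  P7 cannot run: need (0, 6) vs free (3, 4) (insufficient type-C units)
  P9 cannot run: need (3, 7) vs free (3, 4) (insufficient type-C units)
Post-grant, the permanently blocked set is P5, P7 and P9.


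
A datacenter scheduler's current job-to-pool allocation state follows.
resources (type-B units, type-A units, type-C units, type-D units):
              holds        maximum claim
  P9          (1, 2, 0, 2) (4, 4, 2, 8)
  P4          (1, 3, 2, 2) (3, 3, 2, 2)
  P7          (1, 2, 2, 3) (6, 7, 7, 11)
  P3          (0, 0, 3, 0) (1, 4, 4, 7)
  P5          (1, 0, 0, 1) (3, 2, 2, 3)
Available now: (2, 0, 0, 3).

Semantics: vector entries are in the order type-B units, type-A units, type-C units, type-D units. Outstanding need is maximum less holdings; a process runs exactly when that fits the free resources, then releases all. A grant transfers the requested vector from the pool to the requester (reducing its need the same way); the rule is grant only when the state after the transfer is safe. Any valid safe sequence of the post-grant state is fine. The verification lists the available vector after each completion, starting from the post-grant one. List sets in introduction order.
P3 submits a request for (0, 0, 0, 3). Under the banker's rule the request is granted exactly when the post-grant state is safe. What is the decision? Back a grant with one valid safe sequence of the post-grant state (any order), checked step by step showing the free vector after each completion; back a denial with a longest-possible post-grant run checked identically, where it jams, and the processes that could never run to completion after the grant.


DENY. Granting would leave the state unsafe.
Key observation: even finishing P4, P5 leaves just (4, 3, 2, 3) free — too little type-D units for any of the remaining processes.
After a pretend grant, a maximal execution: P4, P5 — then nothing else fits. Walking it through:
  pool = (2, 0, 0, 0)
  run P4 (needs (2, 0, 0, 0), free (2, 0, 0, 0)); after release of (1, 3, 2, 2) the pool is (3, 3, 2, 2)
  run P5 (needs (2, 2, 2, 2), free (3, 3, 2, 2)); after release of (1, 0, 0, 1) the pool is (4, 3, 2, 3)
  blocked: P9 wants (3, 2, 2, 6), pool (4, 3, 2, 3) — not enough type-D units
  blocked: P7 wants (5, 5, 5, 8), pool (4, 3, 2, 3) — not enough type-B units, type-A units, type-C units and type-D units
  blocked: P3 wants (1, 4, 1, 4), pool (4, 3, 2, 3) — not enough type-A units and type-D units
Post-grant, the permanently blocked set is P9, P7 and P3.


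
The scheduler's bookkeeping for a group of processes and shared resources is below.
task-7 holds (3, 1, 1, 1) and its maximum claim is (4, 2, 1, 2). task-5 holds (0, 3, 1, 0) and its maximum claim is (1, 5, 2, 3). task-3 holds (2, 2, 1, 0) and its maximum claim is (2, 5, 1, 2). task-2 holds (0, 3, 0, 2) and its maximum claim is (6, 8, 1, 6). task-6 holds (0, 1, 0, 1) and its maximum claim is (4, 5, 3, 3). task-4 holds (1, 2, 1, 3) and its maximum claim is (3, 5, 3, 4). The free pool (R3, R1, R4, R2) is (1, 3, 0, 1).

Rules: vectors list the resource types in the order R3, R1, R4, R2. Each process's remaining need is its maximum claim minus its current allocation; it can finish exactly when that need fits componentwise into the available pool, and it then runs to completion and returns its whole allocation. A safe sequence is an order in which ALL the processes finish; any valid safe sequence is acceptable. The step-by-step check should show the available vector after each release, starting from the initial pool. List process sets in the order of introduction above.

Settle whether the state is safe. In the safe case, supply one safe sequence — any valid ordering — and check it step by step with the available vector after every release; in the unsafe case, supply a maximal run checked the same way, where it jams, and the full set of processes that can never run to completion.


SAFE, for example via the order task-7, task-3, task-4, task-2, task-6, task-5.
Key observation: at task-7 the run first touches a limit — (1, 1, 0, 1) against (1, 3, 0, 1), exact on a resource it actually requests.
Check, step by step:
  pool = (1, 3, 0, 1)
  task-7: need (1, 1, 0, 1) fits (1, 3, 0, 1); releases (3, 1, 1, 1), pool now (4, 4, 1, 2)
  task-3: need (0, 3, 0, 2) fits (4, 4, 1, 2); releases (2, 2, 1, 0), pool now (6, 6, 2, 2)
  task-4: need (2, 3, 2, 1) fits (6, 6, 2, 2); releases (1, 2, 1, 3), pool now (7, 8, 3, 5)
  task-2: need (6, 5, 1, 4) fits (7, 8, 3, 5); releases (0, 3, 0, 2), pool now (7, 11, 3, 7)
  task-6: need (4, 4, 3, 2) fits (7, 11, 3, 7); releases (0, 1, 0, 1), pool now (7, 12, 3, 8)
  task-5: need (1, 2, 1, 3) fits (7, 12, 3, 8); releases (0, 3, 1, 0), pool now (7, 15, 4, 8)


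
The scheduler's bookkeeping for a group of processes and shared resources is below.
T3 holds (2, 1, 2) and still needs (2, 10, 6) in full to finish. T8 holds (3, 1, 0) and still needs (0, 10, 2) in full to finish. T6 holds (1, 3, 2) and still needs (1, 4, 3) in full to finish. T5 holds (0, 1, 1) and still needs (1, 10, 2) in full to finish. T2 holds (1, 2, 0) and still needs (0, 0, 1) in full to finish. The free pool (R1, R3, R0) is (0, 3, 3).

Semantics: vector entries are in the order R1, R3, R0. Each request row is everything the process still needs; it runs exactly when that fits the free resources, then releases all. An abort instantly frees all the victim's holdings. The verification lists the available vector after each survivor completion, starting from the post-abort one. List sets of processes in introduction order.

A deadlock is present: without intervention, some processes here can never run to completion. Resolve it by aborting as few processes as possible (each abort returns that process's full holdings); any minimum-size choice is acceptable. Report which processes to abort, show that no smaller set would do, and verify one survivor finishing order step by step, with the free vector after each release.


Minimum abort set: T3 and T5.
Key observation: before aborting T3 and T5, T8 was permanently blocked — no order could ever run it; afterwards it completes at step 3.
Minimality, checking each single-abort alternative: T3 alone leaves T8 blocked (short on R3); T8 alone leaves T3 blocked (short on R3 and R0); T6 alone leaves T3 blocked (short on R3 and R0); T5 alone leaves T3 blocked (short on R3); T2 alone leaves T3 blocked (short on R3 and R0).
Survivors finish in the order: T6, T2, T8. Walking it through (pool after the aborts first):
  pool = (2, 5, 6)
  T6: need (1, 4, 3) fits (2, 5, 6); releases (1, 3, 2), pool now (3, 8, 8)
  T2: need (0, 0, 1) fits (3, 8, 8); releases (1, 2, 0), pool now (4, 10, 8)
  T8: need (0, 10, 2) fits (4, 10, 8); releases (3, 1, 0), pool now (7, 11, 8)


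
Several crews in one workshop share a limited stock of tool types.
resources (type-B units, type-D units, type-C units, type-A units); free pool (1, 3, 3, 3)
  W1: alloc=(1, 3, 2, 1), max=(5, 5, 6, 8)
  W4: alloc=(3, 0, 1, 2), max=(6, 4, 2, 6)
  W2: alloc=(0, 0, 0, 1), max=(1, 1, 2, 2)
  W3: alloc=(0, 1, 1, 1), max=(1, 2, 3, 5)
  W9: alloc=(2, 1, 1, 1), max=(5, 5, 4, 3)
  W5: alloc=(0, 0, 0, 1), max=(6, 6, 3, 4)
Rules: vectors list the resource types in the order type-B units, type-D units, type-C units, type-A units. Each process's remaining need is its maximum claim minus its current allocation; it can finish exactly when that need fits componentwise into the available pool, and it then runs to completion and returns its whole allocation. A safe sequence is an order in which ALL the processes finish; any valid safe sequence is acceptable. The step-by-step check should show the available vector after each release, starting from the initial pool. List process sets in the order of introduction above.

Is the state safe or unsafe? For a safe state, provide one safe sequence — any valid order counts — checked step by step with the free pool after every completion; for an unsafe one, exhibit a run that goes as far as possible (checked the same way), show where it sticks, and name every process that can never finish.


The state is UNSAFE.
Key observation: even finishing W2, W3 leaves just (1, 4, 4, 5) free — too little type-B units for any of the remaining processes.
The run W2, W3 cannot be extended any further. Step-by-step check:
  pool = (1, 3, 3, 3)
  W2: need (1, 1, 2, 1) fits (1, 3, 3, 3); releases (0, 0, 0, 1), pool now (1, 3, 3, 4)
  W3: need (1, 1, 2, 4) fits (1, 3, 3, 4); releases (0, 1, 1, 1), pool now (1, 4, 4, 5)
  W1 still needs (4, 2, 4, 7) but only (1, 4, 4, 5) is free — short on type-B units and type-A units
  W4 still needs (3, 4, 1, 4) but only (1, 4, 4, 5) is free — short on type-B units
  W9 still needs (3, 4, 3, 2) but only (1, 4, 4, 5) is free — short on type-B units
  W5 still needs (6, 6, 3, 3) but only (1, 4, 4, 5) is free — short on type-B units and type-D units
Permanently blocked: W1, W4, W9 and W5.
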